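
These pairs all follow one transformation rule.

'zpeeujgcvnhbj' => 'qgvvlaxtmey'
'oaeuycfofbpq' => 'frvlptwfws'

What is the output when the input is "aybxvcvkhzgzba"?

Looking at the pairs, the operation is to delete the last 2 characters, then shift every letter 9 places backward in the alphabet (wrapping around).
So "aybxvcvkhzgzba" becomes "rpsomtmbyqxq".

rpsomtmbyqxq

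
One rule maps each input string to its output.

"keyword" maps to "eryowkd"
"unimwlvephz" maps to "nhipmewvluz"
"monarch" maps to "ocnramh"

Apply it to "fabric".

aibrfc

What's happening: take characters alternately from the front and the back (1st, last, 2nd, 2nd-last, ...), then move the first 2 characters to the end (rotate left by 2).
Starting from "fabric": after the first operation, "fcaibr"; after the second, "aibrfc".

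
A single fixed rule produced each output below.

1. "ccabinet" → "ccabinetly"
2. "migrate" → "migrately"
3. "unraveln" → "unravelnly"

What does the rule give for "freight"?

Rule — append "ly".
"freight" → "freightly".

freightly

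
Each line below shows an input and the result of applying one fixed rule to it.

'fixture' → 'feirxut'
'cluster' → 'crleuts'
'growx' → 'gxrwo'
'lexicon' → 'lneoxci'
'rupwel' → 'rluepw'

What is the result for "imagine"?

Looking at the pairs, the operation is to take characters alternately from the front and the back (1st, last, 2nd, 2nd-last, ...).
Applying that to "imagine" gives "iemnaig".

iemnaig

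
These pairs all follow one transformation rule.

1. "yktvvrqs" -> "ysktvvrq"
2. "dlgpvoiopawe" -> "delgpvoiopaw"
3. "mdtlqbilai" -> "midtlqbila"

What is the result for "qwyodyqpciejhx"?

The pattern: swap the first and last characters, then move the last character to the front.
For "qwyodyqpciejhx", step one produces "xwyodyqpciejhq"; step two turns that into "qxwyodyqpciejh".

qxwyodyqpciejh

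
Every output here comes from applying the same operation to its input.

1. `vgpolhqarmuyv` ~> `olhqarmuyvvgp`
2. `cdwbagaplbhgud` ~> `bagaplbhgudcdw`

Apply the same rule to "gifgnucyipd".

gnucyipdgif

The pattern: move the first 3 characters to the end (rotate left by 3).
"gifgnucyipd" → "gnucyipdgif".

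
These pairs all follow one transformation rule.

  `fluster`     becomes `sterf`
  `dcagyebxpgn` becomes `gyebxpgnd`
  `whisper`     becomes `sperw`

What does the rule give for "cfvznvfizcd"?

znvfizcdc

Rule — move the first 3 characters to the end (rotate left by 3), then delete the last 2 characters.
On "cfvznvfizcd": the first step gives "znvfizcdcfv", and the second then gives "znvfizcdc".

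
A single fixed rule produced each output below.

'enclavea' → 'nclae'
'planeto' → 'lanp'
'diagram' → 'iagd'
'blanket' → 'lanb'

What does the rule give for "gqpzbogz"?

qpzbg

Looking at the pairs, the operation is to delete the last 3 characters, then move the first character to the end.
Starting from "gqpzbogz": after the first operation, "gqpzb"; after the second, "qpzbg".
(Check on "enclavea": → "encla" → "nclae" ✓)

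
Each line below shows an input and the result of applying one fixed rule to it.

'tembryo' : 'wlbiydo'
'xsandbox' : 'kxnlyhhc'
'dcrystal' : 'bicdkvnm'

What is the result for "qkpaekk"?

In each case the input is transformed by: shift every letter 10 places forward in the alphabet (wrapping around), then move the first 2 characters to the end (rotate left by 2).
On "qkpaekk": the first step gives "auzkouu", and the second then gives "zkouuau".

zkouuau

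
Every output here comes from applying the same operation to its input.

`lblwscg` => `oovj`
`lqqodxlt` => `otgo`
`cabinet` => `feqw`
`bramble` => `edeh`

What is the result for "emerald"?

hhdg

Rule — shift every letter 3 places forward in the alphabet (wrapping around), then keep every other character starting from the first (positions 1st, 3rd, 5th, ...).
Working it through for "emerald": intermediate "hphudog", final "hhdg".
(Check on "lqqodxlt": → "ottrgaow" → "otgo" ✓)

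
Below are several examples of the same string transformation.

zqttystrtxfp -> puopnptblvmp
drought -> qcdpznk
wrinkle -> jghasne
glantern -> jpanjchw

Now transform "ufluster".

qopanqbh

The pattern: move the first 3 characters to the end (rotate left by 3), then shift every letter 4 places backward in the alphabet (wrapping around).
"ufluster" → "usterufl" → "qopanqbh".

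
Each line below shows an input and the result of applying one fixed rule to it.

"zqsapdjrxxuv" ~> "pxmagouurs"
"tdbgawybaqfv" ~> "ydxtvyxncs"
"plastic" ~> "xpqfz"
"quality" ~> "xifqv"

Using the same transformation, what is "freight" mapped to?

bfdeq

Rule — delete the first 2 characters, then shift every letter 3 places backward in the alphabet (wrapping around).
Starting from "freight": after the first operation, "eight"; after the second, "bfdeq".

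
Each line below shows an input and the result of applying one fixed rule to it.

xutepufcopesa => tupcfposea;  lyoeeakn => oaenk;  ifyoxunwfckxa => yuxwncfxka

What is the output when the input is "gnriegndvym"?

The transformation: swap each adjacent pair of characters (1↔2, 3↔4, ...), then delete the first 3 characters.
For "gnriegndvym" the result is "rgednyvm".

rgednyvm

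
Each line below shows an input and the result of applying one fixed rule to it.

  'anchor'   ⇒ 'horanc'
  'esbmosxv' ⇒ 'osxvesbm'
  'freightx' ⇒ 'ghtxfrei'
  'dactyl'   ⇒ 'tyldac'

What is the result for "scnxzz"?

What's happening: swap the front and back halves of the string.
So "scnxzz" becomes "xzzscn".

xzzscn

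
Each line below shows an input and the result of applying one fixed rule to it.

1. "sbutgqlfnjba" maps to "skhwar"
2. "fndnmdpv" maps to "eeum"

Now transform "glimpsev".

cdjm

Rule — shift every letter 9 places backward in the alphabet (wrapping around), then keep every other character starting from the second (positions 2nd, 4th, 6th, ...).
"glimpsev" → "cdjm".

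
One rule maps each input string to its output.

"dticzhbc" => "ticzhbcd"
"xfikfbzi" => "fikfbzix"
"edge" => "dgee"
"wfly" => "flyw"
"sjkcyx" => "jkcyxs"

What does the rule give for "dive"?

ived

Rule — move the first character to the end.
For "dive" the result is "ived".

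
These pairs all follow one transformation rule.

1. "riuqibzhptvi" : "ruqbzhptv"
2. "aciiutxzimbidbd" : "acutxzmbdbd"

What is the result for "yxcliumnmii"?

Rule — remove every "i".
"yxcliumnmii" → "yxclumnm".

yxclumnm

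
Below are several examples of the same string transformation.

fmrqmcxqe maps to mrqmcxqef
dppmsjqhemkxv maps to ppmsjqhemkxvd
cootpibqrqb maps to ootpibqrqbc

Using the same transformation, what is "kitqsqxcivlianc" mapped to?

In each case the input is transformed by: move the first character to the end.
Applying that to "kitqsqxcivlianc" gives "itqsqxcivlianck".

itqsqxcivlianck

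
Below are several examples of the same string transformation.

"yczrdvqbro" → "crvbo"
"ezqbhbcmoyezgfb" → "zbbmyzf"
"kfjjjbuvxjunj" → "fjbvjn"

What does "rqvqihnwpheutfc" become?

The pattern: keep every other character starting from the second (positions 2nd, 4th, 6th, ...).
Doing the same to "rqvqihnwpheutfc": "qqhwhuf".

qqhwhuf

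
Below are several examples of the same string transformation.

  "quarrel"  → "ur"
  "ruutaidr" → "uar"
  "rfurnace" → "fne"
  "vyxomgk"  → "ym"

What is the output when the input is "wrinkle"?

The transformation: keep one character in every 3, starting at position 2 (positions 2nd, 5th, 8th, ...).
On "wrinkle" that produces "rk".

rk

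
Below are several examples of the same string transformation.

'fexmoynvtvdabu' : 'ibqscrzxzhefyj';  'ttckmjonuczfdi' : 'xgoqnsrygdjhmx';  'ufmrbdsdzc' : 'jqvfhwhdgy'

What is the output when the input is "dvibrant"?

Rule — move the first character to the end, then shift every letter 4 places forward in the alphabet (wrapping around).
Starting from "dvibrant": after the first operation, "vibrantd"; after the second, "zmfverxh".

zmfverxh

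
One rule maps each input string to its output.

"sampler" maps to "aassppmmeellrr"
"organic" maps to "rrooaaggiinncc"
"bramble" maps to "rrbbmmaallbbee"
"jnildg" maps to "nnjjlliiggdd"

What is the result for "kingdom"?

Looking at the pairs, the operation is to swap each adjacent pair of characters (1↔2, 3↔4, ...), then double every character.
Starting from "kingdom": after the first operation, "ikgnodm"; after the second, "iikkggnnooddmm".

iikkggnnooddmm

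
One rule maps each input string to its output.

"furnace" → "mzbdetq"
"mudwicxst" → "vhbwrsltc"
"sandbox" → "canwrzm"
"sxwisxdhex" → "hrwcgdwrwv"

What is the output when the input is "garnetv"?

In each case the input is transformed by: shift every letter 1 place backward in the alphabet (wrapping around), then move the first 3 characters to the end (rotate left by 3).
For "garnetv", step one produces "fzqmdsu"; step two turns that into "mdsufzq".

mdsufzq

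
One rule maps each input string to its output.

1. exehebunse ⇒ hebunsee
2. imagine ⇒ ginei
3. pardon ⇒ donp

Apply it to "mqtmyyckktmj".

Each output is the input with this applied: move the first character to the end, then delete the first 2 characters.
On "mqtmyyckktmj" that produces "myyckktmjm".

myyckktmjm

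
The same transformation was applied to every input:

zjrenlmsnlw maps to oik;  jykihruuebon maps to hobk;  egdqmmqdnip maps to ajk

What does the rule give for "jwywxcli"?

In each case the input is transformed by: keep one character in every 3, starting at position 3 (positions 3rd, 6th, 9th, ...), then shift every letter 3 places backward in the alphabet (wrapping around).
Starting from "jwywxcli": after the first operation, "yc"; after the second, "vz".

vz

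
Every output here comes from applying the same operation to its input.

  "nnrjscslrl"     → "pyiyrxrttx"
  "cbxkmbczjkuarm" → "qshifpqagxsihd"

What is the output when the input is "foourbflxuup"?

The rule is to move the first 3 characters to the end (rotate left by 3), then shift every letter 6 places forward in the alphabet (wrapping around).
For "foourbflxuup", step one produces "urbflxuupfoo"; step two turns that into "axhlrdaavluu".

axhlrdaavluu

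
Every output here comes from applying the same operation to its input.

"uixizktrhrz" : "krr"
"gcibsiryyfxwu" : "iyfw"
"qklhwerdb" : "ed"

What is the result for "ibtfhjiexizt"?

In each case the input is transformed by: keep every other character starting from the second (positions 2nd, 4th, 6th, ...), then delete the first 2 characters.
On "ibtfhjiexizt": the first step gives "bfjeit", and the second then gives "jeit".

jeit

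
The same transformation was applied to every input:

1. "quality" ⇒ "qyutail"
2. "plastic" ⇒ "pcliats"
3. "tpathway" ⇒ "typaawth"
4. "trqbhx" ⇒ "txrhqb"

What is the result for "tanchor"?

traonhc

Looking at the pairs, the operation is to take characters alternately from the front and the back (1st, last, 2nd, 2nd-last, ...).
Applying that to "tanchor" gives "traonhc".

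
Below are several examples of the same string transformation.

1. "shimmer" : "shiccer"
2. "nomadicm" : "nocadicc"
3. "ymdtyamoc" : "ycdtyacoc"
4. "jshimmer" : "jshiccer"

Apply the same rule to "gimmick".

giccick

Each output is the input with this applied: replace every "m" with "c".
So "gimmick" becomes "giccick".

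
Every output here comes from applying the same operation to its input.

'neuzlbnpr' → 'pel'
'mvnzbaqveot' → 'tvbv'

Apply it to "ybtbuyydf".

dbu

Rule — keep one character in every 3, starting at position 2 (positions 2nd, 5th, 8th, ...), then move the last character to the front.
Applying both steps to "ybtbuyydf": "bud", then "dbu".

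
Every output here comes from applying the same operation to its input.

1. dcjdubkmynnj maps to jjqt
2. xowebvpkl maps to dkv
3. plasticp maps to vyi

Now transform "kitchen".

Each output is the input with this applied: shift every letter 6 places forward in the alphabet (wrapping around), then keep one character in every 3, starting at position 1 (positions 1st, 4th, 7th, ...).
For "kitchen", step one produces "qozinkt"; step two turns that into "qit".

qit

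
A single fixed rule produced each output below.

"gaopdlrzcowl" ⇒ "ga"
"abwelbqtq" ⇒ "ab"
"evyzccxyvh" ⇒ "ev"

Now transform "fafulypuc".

The rule is to keep only the first 2 characters.
Doing the same to "fafulypuc": "fa".

fa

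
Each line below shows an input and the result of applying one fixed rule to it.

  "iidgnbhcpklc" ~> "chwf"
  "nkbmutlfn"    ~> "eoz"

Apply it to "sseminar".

mcl

Looking at the pairs, the operation is to keep one character in every 3, starting at position 2 (positions 2nd, 5th, 8th, ...), then shift every letter 6 places backward in the alphabet (wrapping around).
Starting from "sseminar": after the first operation, "sir"; after the second, "mcl".
(Check on "nkbmutlfn": → "kuf" → "eoz" ✓)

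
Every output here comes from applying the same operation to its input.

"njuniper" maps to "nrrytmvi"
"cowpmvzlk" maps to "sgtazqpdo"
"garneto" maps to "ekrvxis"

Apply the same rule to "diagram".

mhkeevq

Each output is the input with this applied: swap each adjacent pair of characters (1↔2, 3↔4, ...), then shift every letter 4 places forward in the alphabet (wrapping around).
Applying both steps to "diagram": "idgaarm", then "mhkeevq".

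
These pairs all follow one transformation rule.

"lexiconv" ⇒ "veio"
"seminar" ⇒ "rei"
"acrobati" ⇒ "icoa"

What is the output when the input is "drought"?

The pattern: move the last 2 characters to the front (rotate right by 2), then keep every other character starting from the second (positions 2nd, 4th, 6th, ...).
Working it through for "drought": intermediate "htdroug", final "tru".

tru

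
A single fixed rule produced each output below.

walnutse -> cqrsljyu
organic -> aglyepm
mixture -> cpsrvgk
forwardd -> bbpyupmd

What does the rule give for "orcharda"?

ybpyfapm

Each output is the input with this applied: reverse the string, then shift every letter 2 places backward in the alphabet (wrapping around).
Applying that to "orcharda" gives "ybpyfapm".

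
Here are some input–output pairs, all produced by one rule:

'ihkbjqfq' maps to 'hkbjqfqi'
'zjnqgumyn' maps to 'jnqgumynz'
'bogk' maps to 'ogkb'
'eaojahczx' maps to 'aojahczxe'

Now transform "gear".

earg

Rule — move the first character to the end.
For "gear" the result is "earg".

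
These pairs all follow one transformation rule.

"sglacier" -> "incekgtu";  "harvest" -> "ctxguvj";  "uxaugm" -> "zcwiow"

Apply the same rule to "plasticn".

ncuvkepr

Rule — move the first character to the end, then shift every letter 2 places forward in the alphabet (wrapping around).
For "plasticn", step one produces "lasticnp"; step two turns that into "ncuvkepr".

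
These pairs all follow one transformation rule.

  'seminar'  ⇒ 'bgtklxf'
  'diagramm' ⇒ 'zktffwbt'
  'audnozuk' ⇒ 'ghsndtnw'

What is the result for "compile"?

ibexvhf

What's happening: move the first 3 characters to the end (rotate left by 3), then shift every letter 7 places backward in the alphabet (wrapping around).
For "compile", step one produces "pilecom"; step two turns that into "ibexvhf".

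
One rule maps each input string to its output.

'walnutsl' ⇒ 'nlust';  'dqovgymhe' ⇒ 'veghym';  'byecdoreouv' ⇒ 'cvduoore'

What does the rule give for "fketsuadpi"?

Each output is the input with this applied: delete the first 3 characters, then take characters alternately from the front and the back (1st, last, 2nd, 2nd-last, ...).
On "fketsuadpi": the first step gives "tsuadpi", and the second then gives "tispuda".

tispuda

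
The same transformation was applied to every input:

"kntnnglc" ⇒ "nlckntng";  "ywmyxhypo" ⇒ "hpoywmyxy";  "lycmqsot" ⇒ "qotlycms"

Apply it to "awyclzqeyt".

The pattern: move the last 3 characters to the front (rotate right by 3), then swap the first and last characters.
Working it through for "awyclzqeyt": intermediate "eytawyclzq", final "qytawyclze".

qytawyclze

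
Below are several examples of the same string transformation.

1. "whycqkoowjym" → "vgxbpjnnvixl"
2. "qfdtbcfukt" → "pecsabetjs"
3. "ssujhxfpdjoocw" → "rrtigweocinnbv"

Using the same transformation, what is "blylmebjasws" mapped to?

akxkldaizrvr

The rule is to shift every letter 1 place backward in the alphabet (wrapping around).
Applying that to "blylmebjasws" gives "akxkldaizrvr".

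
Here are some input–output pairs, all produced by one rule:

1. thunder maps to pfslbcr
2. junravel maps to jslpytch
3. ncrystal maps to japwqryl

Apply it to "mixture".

Rule — swap the first and last characters, then shift every letter 2 places backward in the alphabet (wrapping around).
On "mixture": the first step gives "eixturm", and the second then gives "cgvrspk".
(Check on "ncrystal": → "lcrystan" → "japwqryl" ✓)

cgvrspk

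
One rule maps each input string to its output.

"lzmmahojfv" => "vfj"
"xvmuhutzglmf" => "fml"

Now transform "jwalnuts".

stu

Rule — reverse the string, then keep only the first 3 characters.
For "jwalnuts", step one produces "stunlawj"; step two turns that into "stu".
(Check on "lzmmahojfv": → "vfjohammzl" → "vfj" ✓)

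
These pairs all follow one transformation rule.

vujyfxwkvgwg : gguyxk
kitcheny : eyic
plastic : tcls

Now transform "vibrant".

atir

Rule — move the last 3 characters to the front (rotate right by 3), then keep every other character starting from the first (positions 1st, 3rd, 5th, ...).
Starting from "vibrant": after the first operation, "antvibr"; after the second, "atir".
(Check on "vujyfxwkvgwg": → "gwgvujyfxwkv" → "gguyxk" ✓)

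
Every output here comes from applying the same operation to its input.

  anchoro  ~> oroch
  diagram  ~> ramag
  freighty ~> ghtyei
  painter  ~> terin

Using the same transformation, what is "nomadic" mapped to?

dicma

What's happening: delete the first 2 characters, then move the first 2 characters to the end (rotate left by 2).
For "nomadic", step one produces "madic"; step two turns that into "dicma".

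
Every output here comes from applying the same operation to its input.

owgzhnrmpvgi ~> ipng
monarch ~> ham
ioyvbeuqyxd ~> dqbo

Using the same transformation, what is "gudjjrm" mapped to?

Each output is the input with this applied: reverse the string, then keep one character in every 3, starting at position 1 (positions 1st, 4th, 7th, ...).
On "gudjjrm" that produces "mjg".

mjg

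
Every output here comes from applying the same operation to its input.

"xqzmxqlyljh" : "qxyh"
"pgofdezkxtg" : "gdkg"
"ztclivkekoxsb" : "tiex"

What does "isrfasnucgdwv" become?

saud

In each case the input is transformed by: keep one character in every 3, starting at position 2 (positions 2nd, 5th, 8th, ...).
So "isrfasnucgdwv" becomes "saud".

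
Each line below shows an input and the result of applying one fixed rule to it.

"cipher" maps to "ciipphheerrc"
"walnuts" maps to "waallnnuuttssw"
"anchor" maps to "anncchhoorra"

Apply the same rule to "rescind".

reesscciinnddr

What's happening: double every character, then move the first character to the end.
On "rescind": the first step gives "rreesscciinndd", and the second then gives "reesscciinnddr".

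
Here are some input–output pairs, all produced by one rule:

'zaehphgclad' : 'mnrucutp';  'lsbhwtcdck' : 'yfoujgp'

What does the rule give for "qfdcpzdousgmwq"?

dsqpcmqbhft

Each output is the input with this applied: delete the last 3 characters, then shift every letter 13 places forward in the alphabet (wrapping around) — i.e. ROT13.
For "qfdcpzdousgmwq", step one produces "qfdcpzdousg"; step two turns that into "dsqpcmqbhft".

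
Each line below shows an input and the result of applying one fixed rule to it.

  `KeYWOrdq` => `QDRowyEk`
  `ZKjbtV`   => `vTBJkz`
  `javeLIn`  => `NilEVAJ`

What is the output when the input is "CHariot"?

TOIRAhc

The pattern: reverse the string, then flip the case of every letter.
Starting from "CHariot": after the first operation, "toiraHC"; after the second, "TOIRAhc".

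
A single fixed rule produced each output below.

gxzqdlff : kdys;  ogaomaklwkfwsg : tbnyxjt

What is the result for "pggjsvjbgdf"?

Looking at the pairs, the operation is to keep every other character starting from the second (positions 2nd, 4th, 6th, ...), then shift every letter 13 places forward in the alphabet (wrapping around) — i.e. ROT13.
Working it through for "pggjsvjbgdf": intermediate "gjvbd", final "twioq".

twioq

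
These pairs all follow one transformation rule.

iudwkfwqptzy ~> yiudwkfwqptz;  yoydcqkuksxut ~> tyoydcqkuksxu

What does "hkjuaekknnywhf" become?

fhkjuaekknnywh

Each output is the input with this applied: move the last character to the front.
Doing the same to "hkjuaekknnywhf": "fhkjuaekknnywh".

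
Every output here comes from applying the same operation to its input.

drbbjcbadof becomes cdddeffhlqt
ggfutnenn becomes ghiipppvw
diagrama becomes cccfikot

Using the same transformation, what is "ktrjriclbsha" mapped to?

What's happening: sort the characters into alphabetical order, then shift every letter 2 places forward in the alphabet (wrapping around).
Working it through for "ktrjriclbsha": intermediate "abchijklrrst", final "cdejklmnttuv".

cdejklmnttuv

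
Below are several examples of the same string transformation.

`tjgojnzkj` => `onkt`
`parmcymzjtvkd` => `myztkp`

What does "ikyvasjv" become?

What's happening: move the first 2 characters to the end (rotate left by 2), then keep every other character starting from the second (positions 2nd, 4th, 6th, ...).
"ikyvasjv" → "vsvk".

vsvk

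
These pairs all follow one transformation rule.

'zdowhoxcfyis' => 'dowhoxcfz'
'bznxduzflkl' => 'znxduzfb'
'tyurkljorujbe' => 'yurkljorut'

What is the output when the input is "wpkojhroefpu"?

pkojhroew

Looking at the pairs, the operation is to delete the last 3 characters, then move the first character to the end.
"wpkojhroefpu" → "wpkojhroe" → "pkojhroew".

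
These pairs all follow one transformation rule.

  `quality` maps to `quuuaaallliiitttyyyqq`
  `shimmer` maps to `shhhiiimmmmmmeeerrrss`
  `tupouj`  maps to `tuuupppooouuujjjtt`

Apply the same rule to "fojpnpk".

Looking at the pairs, the operation is to repeat every character 3 times, then move the first 2 characters to the end (rotate left by 2).
On "fojpnpk": the first step gives "fffooojjjpppnnnpppkkk", and the second then gives "fooojjjpppnnnpppkkkff".

fooojjjpppnnnpppkkkff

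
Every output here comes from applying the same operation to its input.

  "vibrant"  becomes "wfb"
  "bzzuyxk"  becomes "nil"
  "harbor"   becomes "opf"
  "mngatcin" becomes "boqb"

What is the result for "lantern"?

ohf

Rule — shift every letter 12 places backward in the alphabet (wrapping around), then keep every other character starting from the second (positions 2nd, 4th, 6th, ...).
On "lantern" that produces "ohf".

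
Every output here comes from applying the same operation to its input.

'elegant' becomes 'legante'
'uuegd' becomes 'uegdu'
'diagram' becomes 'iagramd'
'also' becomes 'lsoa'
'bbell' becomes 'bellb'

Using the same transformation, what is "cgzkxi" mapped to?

What's happening: move the first character to the end.
Applying that to "cgzkxi" gives "gzkxic".

gzkxic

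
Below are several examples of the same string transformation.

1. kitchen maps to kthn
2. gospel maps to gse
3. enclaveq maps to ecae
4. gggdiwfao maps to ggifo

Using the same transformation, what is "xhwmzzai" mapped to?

In each case the input is transformed by: keep every other character starting from the first (positions 1st, 3rd, 5th, ...).
So "xhwmzzai" becomes "xwza".

xwza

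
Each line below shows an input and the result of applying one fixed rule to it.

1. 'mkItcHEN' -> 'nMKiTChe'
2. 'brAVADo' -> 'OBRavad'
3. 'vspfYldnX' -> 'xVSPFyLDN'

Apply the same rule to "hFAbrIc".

CHfaBRi

The rule is to flip the case of every letter, then move the last character to the front.
"hFAbrIc" → "HfaBRiC" → "CHfaBRi".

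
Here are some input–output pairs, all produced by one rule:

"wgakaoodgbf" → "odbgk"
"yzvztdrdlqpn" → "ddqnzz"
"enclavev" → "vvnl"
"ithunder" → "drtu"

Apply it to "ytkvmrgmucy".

The pattern: keep every other character starting from the second (positions 2nd, 4th, 6th, ...), then move the first 2 characters to the end (rotate left by 2).
For "ytkvmrgmucy", step one produces "tvrmc"; step two turns that into "rmctv".

rmctv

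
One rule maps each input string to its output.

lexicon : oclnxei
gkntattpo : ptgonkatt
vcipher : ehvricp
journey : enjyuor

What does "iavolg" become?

loigva

Rule — move the last 3 characters to the front (rotate right by 3), then swap each adjacent pair of characters (1↔2, 3↔4, ...).
On "iavolg" that produces "loigva".
(Check on "vcipher": → "hervcip" → "ehvricp" ✓)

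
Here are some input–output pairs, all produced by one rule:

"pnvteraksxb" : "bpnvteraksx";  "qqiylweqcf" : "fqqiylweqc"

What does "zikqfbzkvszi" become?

izikqfbzkvsz

Each output is the input with this applied: move the last character to the front.
"zikqfbzkvszi" → "izikqfbzkvsz".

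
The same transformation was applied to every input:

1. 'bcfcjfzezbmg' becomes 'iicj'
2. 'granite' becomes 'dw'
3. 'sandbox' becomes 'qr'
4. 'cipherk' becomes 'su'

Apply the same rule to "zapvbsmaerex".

The rule is to keep one character in every 3, starting at position 3 (positions 3rd, 6th, 9th, ...), then shift every letter 3 places forward in the alphabet (wrapping around).
Working it through for "zapvbsmaerex": intermediate "psex", final "svha".

svha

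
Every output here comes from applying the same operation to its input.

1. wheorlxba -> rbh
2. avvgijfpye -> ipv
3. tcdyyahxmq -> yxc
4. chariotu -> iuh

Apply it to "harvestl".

In each case the input is transformed by: keep one character in every 3, starting at position 2 (positions 2nd, 5th, 8th, ...), then move the first character to the end.
So "harvestl" becomes "ela".

ela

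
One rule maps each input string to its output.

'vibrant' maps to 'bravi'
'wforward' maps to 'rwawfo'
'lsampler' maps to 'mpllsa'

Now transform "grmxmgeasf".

Looking at the pairs, the operation is to delete the last 2 characters, then move the last 3 characters to the front (rotate right by 3).
Applying both steps to "grmxmgeasf": "grmxmgea", then "geagrmxm".

geagrmxm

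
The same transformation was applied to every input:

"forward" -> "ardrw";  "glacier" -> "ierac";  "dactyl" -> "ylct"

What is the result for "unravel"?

velra

In each case the input is transformed by: delete the first 2 characters, then move the first 2 characters to the end (rotate left by 2).
Working it through for "unravel": intermediate "ravel", final "velra".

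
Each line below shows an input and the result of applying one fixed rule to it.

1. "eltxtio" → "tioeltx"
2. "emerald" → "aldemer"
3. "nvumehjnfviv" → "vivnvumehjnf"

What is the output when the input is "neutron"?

ronneut

What's happening: move the last 3 characters to the front (rotate right by 3).
For "neutron" the result is "ronneut".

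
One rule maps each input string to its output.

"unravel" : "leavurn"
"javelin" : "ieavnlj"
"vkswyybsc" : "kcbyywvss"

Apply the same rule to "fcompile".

In each case the input is transformed by: sort the characters into reverse alphabetical order, then move the last 3 characters to the front (rotate right by 3).
On "fcompile" that produces "fecpomli".

fecpomli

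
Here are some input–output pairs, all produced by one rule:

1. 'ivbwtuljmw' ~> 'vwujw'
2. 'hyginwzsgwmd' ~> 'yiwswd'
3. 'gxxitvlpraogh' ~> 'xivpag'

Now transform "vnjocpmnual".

What's happening: keep every other character starting from the second (positions 2nd, 4th, 6th, ...).
Applying that to "vnjocpmnual" gives "nopna".

nopna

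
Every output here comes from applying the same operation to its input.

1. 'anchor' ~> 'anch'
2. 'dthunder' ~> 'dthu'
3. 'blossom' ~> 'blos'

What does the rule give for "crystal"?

In each case the input is transformed by: keep only the first 4 characters.
"crystal" → "crys".

crys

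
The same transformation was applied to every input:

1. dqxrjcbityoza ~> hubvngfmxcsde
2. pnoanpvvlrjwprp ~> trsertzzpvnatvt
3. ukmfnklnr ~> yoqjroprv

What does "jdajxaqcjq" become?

nhenbeugnu

What's happening: shift every letter 4 places forward in the alphabet (wrapping around).
"jdajxaqcjq" → "nhenbeugnu".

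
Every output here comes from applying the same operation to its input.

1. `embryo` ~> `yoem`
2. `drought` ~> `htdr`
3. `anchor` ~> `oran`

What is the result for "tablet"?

The transformation: move the last 2 characters to the front (rotate right by 2), then keep only the first 4 characters.
Starting from "tablet": after the first operation, "ettabl"; after the second, "etta".

etta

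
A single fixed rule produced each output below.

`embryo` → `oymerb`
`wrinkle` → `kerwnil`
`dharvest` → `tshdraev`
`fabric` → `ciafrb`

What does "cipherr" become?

The pattern: swap each adjacent pair of characters (1↔2, 3↔4, ...), then move the last 2 characters to the front (rotate right by 2).
On "cipherr": the first step gives "ichprer", and the second then gives "erichpr".

erichpr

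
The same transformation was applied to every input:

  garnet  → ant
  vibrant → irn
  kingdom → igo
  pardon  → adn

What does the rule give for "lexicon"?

eio

Rule — keep every other character starting from the second (positions 2nd, 4th, 6th, ...).
Applying that to "lexicon" gives "eio".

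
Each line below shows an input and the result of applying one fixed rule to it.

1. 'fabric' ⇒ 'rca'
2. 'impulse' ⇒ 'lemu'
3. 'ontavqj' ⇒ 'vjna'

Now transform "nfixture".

The pattern: move the last 3 characters to the front (rotate right by 3), then keep every other character starting from the first (positions 1st, 3rd, 5th, ...).
For "nfixture", step one produces "urenfixt"; step two turns that into "uefx".

uefx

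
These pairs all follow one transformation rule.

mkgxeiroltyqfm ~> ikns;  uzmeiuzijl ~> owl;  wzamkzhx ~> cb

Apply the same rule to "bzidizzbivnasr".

The rule is to shift every letter 2 places forward in the alphabet (wrapping around), then keep one character in every 3, starting at position 3 (positions 3rd, 6th, 9th, ...).
So "bzidizzbivnasr" becomes "kbkc".

kbkc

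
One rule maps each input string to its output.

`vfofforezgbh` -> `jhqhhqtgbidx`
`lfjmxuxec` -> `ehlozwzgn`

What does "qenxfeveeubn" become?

pgpzhgxggwds

Each output is the input with this applied: shift every letter 2 places forward in the alphabet (wrapping around), then swap the first and last characters.
Starting from "qenxfeveeubn": after the first operation, "sgpzhgxggwdp"; after the second, "pgpzhgxggwds".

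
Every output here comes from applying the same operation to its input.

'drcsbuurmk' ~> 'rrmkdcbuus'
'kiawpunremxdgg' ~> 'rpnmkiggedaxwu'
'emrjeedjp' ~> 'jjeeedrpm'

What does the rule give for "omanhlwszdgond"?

The transformation: sort the characters into reverse alphabetical order, then move the first 3 characters to the end (rotate left by 3).
For "omanhlwszdgond" the result is "oonnmlhgddazws".

oonnmlhgddazws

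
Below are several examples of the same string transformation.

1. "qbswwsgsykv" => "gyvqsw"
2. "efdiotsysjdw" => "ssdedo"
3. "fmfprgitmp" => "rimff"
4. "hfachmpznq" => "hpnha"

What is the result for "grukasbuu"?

abugu

The pattern: keep every other character starting from the first (positions 1st, 3rd, 5th, ...), then move the last 3 characters to the front (rotate right by 3).
Applying both steps to "grukasbuu": "guabu", then "abugu".
(Check on "qbswwsgsykv": → "qswgyv" → "gyvqsw" ✓)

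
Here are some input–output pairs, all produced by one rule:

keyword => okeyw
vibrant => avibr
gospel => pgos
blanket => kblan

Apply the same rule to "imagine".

iimag

Each output is the input with this applied: delete the last 2 characters, then move the last character to the front.
Applying both steps to "imagine": "imagi", then "iimag".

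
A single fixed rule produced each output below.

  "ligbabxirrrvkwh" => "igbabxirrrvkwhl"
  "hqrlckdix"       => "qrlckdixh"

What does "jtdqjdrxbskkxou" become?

The transformation: move the first character to the end.
"jtdqjdrxbskkxou" → "tdqjdrxbskkxouj".

tdqjdrxbskkxouj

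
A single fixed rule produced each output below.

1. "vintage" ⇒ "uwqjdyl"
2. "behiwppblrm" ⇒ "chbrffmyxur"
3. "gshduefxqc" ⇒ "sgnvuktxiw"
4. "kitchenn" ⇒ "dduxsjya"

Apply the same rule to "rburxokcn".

dsaenhkrh

Looking at the pairs, the operation is to reverse the string, then shift every letter 10 places backward in the alphabet (wrapping around).
"rburxokcn" → "nckoxrubr" → "dsaenhkrh".
(Check on "vintage": → "egatniv" → "uwqjdyl" ✓)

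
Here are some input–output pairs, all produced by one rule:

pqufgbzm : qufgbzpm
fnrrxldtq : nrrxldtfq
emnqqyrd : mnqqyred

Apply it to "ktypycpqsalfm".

typycpqsalfkm

What's happening: swap the first and last characters, then move the first character to the end.
Applying that to "ktypycpqsalfm" gives "typycpqsalfkm".
(Check on "pqufgbzm": → "mqufgbzp" → "qufgbzpm" ✓)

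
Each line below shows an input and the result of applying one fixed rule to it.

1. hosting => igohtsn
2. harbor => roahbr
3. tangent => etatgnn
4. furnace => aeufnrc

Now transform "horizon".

znohiro

The rule is to swap each adjacent pair of characters (1↔2, 3↔4, ...), then move the last 2 characters to the front (rotate right by 2).
Applying both steps to "horizon": "ohirozn", then "znohiro".
(Check on "hosting": → "ohtsnig" → "igohtsn" ✓)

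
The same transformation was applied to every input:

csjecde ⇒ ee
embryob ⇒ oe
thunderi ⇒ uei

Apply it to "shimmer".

ie

Looking at the pairs, the operation is to move the first character to the end, then keep only the vowels.
Starting from "shimmer": after the first operation, "himmers"; after the second, "ie".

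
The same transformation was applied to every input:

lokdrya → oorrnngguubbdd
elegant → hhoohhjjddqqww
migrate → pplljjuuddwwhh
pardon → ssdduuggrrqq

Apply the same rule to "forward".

iirruuzzdduugg

The rule is to shift every letter 3 places forward in the alphabet (wrapping around), then double every character.
"forward" → "iruzdug" → "iirruuzzdduugg".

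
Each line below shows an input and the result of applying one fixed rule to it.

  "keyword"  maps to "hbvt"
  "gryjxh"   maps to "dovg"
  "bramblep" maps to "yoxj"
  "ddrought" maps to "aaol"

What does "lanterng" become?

ixkq

In each case the input is transformed by: shift every letter 3 places backward in the alphabet (wrapping around), then keep only the first 4 characters.
Starting from "lanterng": after the first operation, "ixkqbokd"; after the second, "ixkq".
(Check on "keyword": → "hbvtloa" → "hbvt" ✓)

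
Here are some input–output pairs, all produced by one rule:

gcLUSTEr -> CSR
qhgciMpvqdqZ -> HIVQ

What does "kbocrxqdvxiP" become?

BRDI

The transformation: keep one character in every 3, starting at position 2 (positions 2nd, 5th, 8th, ...), then convert every letter to uppercase.
Working it through for "kbocrxqdvxiP": intermediate "brdi", final "BRDI".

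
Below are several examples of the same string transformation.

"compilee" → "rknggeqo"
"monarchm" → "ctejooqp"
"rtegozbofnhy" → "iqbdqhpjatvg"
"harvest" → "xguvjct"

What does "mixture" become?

vwtgokz

Rule — move the first 3 characters to the end (rotate left by 3), then shift every letter 2 places forward in the alphabet (wrapping around).
"mixture" → "vwtgokz".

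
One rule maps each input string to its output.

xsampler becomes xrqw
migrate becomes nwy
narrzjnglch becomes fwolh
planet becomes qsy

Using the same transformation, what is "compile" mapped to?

The rule is to shift every letter 5 places forward in the alphabet (wrapping around), then keep every other character starting from the second (positions 2nd, 4th, 6th, ...).
For "compile" the result is "tuq".

tuq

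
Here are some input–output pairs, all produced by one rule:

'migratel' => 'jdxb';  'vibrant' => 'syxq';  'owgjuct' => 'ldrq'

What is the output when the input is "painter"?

mfqo

What's happening: shift every letter 3 places backward in the alphabet (wrapping around), then keep every other character starting from the first (positions 1st, 3rd, 5th, ...).
Applying both steps to "painter": "mxfkqbo", then "mfqo".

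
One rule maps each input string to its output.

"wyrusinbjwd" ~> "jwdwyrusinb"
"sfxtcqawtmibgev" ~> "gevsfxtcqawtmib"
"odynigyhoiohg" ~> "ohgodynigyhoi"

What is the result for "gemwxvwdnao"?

naogemwxvwd

The pattern: move the last 3 characters to the front (rotate right by 3).
For "gemwxvwdnao" the result is "naogemwxvwd".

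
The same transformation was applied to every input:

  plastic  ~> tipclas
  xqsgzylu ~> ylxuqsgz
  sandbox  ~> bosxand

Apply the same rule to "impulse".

lsiempu

In each case the input is transformed by: swap the first and last characters, then move the last 3 characters to the front (rotate right by 3).
For "impulse" the result is "lsiempu".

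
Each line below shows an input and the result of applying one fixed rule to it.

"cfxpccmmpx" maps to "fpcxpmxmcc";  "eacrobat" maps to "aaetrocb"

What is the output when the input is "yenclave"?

evyeclna

Looking at the pairs, the operation is to swap each adjacent pair of characters (1↔2, 3↔4, ...), then take characters alternately from the front and the back (1st, last, 2nd, 2nd-last, ...).
For "yenclave", step one produces "eycnalev"; step two turns that into "evyeclna".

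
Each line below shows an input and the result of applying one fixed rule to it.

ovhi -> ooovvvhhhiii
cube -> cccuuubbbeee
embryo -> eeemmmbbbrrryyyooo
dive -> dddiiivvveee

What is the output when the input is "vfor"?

vvvfffooorrr

What's happening: repeat every character 3 times.
For "vfor" the result is "vvvfffooorrr".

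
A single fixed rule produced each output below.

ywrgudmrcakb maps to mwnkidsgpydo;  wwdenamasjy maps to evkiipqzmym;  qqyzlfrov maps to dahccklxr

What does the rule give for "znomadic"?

puolzaym

In each case the input is transformed by: move the last 3 characters to the front (rotate right by 3), then shift every letter 12 places forward in the alphabet (wrapping around).
For "znomadic" the result is "puolzaym".
(Check on "qqyzlfrov": → "rovqqyzlf" → "dahccklxr" ✓)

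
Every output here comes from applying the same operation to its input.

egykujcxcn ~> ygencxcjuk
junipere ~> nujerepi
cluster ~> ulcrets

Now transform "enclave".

The pattern: reverse the string, then move the last 3 characters to the front (rotate right by 3).
Applying both steps to "enclave": "evalcne", then "cneeval".
(Check on "egykujcxcn": → "ncxcjukyge" → "ygencxcjuk" ✓)

cneeval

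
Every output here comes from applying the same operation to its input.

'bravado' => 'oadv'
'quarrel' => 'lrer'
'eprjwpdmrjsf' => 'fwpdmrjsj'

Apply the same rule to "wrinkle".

In each case the input is transformed by: delete the first 3 characters, then swap the first and last characters.
So "wrinkle" becomes "ekln".

ekln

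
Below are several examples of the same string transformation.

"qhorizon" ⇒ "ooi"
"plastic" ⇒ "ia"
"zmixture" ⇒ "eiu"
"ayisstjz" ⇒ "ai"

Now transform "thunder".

eu

The pattern: move the last 2 characters to the front (rotate right by 2), then keep only the vowels.
So "thunder" becomes "eu".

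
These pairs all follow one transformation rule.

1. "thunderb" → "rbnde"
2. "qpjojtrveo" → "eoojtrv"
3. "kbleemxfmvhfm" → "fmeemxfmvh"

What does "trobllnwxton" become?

onbllnwxt

Each output is the input with this applied: delete the first 3 characters, then move the last 2 characters to the front (rotate right by 2).
"trobllnwxton" → "bllnwxton" → "onbllnwxt".
(Check on "thunderb": → "nderb" → "rbnde" ✓)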